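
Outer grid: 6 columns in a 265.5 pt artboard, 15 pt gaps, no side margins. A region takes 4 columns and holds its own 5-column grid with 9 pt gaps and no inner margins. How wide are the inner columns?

27.2 pt

265.5 − 5·15 = 190.5; ÷6 gives c = 31.75 pt.
4 columns plus 3 gaps: 127 + 45 = 172 pt.
172 − 4·9 = 136; ÷5 gives d = 27.2 pt.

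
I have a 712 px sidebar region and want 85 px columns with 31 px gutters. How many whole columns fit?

6 columns

6 columns: 6·85 + 5·31 = 665 px ≤ 712.
7 columns: 781 px > 712. So 6.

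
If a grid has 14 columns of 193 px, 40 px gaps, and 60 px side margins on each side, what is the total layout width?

Layout = 2·60 + 14·193 + 13·40 = 120 + 2702 + 520 = 3342 px.

3342 px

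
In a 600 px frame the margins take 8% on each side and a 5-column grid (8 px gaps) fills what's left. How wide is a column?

600 × (1 − 2·8%) = 600 × 84% = 504 px for the columns.
5 columns + 4 gaps: 5c + 4·8 = 504.
5c = 504 − 32 = 472, so c = 94.4 px.

94.4 px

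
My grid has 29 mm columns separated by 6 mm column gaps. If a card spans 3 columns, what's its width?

3 columns plus 2 column gaps: 87 + 12 = 99 mm.

99 mm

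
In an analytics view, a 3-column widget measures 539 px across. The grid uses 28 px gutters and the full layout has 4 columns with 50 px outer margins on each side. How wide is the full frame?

Subtracting 2 gutters of 28 leaves 483 for 3 columns, so c = 161 px.
Frame = 2·50 + 4·161 + 3·28 = 100 + 644 + 84 = 828 px.

828 px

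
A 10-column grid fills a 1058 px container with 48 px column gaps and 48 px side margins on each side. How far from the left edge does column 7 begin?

Subtract both margins: 1058 − 2·48 = 962 px.
10c + 9·48 = 962 → 10c = 530 → c = 53 px.
Column 7 starts at margin + 6·(column + gutter) = 48 + 6·101 = 654 px.

654 px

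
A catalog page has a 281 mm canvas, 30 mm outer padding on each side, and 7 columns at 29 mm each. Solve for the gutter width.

Inside the margins: 281 − 60 = 221 mm.
7·29 + 6g = 221 → 6g = 18 → g = 3 mm.

3 mm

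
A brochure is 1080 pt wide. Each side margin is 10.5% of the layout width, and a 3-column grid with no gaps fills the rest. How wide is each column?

Each margin = 10.5% of 1080 = 113.4 pt; content = 1080 − 2·113.4 = 853.2 pt.
With no gaps, each column is 853.2/3 = 284.4 pt.

284.4 pt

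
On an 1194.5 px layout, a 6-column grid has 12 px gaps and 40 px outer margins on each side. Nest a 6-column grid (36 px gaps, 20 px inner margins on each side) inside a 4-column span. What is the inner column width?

Outer content = 1194.5 − 2·40 = 1114.5 px.
6 columns + 5 gaps: 6c + 5·12 = 1114.5.
6c = 1114.5 − 60 = 1054.5, so c = 175.75 px.
Span of 4: 4·175.75 + 3·12 = 703 + 36 = 739 px.
Inner content = 739 − 2·20 = 699 px.
Subtracting 5 gaps of 36 leaves 519 for 6 columns, so d = 86.5 px.

86.5 px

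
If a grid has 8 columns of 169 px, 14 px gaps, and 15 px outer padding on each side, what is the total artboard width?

1480 px

Artboard = 2·15 + 8·169 + 7·14 = 30 + 1352 + 98 = 1480 px.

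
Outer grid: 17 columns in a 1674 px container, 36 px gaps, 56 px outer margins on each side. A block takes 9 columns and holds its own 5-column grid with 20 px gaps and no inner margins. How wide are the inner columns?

Inside the margins: 1674 − 112 = 1562 px.
17c + 16·36 = 1562 → 17c = 986 → c = 58 px.
9-column span = 9·58 + 8·36 = 810 px.
Subtracting 4 gaps of 20 leaves 730 for 5 columns, so d = 146 px.

146 px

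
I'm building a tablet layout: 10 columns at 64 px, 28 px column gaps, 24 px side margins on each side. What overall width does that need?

Total width: 2·24 + 10·64 + 9·28 = 940 px.

940 px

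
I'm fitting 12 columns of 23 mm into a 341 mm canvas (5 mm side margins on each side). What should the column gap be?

5 mm

Inside the margins: 341 − 10 = 331 mm.
12 columns take 12·23 = 276 mm; remaining 55 splits into 11 column gaps.
g = 55 / 11 = 5 mm.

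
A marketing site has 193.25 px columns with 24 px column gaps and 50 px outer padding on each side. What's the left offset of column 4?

Each column+gutter stride is 217.25 px; 3 of them past the 50 px margin is 50 + 651.75 = 701.75 px.

701.75 px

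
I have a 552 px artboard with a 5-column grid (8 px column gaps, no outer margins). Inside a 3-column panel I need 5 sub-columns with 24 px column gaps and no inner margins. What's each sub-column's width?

46.4 px

552 − 4·8 = 520; ÷5 gives c = 104 px.
3 columns plus 2 column gaps: 312 + 16 = 328 px.
5d + 4·24 = 328 → 5d = 232 → d = 46.4 px.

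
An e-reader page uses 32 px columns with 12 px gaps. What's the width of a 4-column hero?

Span of 4: 4·32 + 3·12 = 128 + 36 = 164 px.

164 px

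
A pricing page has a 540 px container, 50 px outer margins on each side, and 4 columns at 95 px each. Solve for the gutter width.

20 px

Inside the margins: 540 − 100 = 440 px.
4·95 + 3g = 440 → 3g = 60 → g = 20 px.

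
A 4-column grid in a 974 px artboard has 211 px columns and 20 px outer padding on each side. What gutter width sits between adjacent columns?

30 px

Content width = 974 − 2·20 = 934 px.
4 columns take 4·211 = 844 px; remaining 90 splits into 3 gutters.
g = 90 / 3 = 30 px.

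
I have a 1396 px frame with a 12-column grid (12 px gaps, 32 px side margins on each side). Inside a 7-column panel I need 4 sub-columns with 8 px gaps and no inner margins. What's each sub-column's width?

Inside the margins: 1396 − 64 = 1332 px.
1332 − 11·12 = 1200; ÷12 gives c = 100 px.
7-column span = 7·100 + 6·12 = 772 px.
4 columns + 3 gaps: 4d + 3·8 = 772.
4d = 772 − 24 = 748, so d = 187 px.

187 px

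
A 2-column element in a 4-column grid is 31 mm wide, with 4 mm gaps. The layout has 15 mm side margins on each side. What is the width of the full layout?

96 mm

2c + 1·4 = 31 → 2c = 27 → c = 13.5 mm.
Layout = 2·15 + 4·13.5 + 3·4 = 30 + 54 + 12 = 96 mm.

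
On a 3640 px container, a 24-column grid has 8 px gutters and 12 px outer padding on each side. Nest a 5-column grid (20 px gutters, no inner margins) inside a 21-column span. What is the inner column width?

616.6 px

Subtract both margins: 3640 − 2·12 = 3616 px.
24c + 23·8 = 3616 → 24c = 3432 → c = 143 px.
21-column span = 21·143 + 20·8 = 3163 px.
Subtracting 4 gutters of 20 leaves 3083 for 5 columns, so d = 616.6 px.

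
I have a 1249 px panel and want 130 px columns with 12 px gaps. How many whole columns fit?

8 columns

k columns need k·130 + (k−1)·12 = k·142 − 12.
k·142 − 12 ≤ 1249 → k ≤ 1261 / 142 ≈ 8.88, so k = 8.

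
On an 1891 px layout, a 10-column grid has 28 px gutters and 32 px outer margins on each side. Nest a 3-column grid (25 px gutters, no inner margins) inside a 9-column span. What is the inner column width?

530.5 px

Take off 64 px of margins, leaving 1827 px.
Subtracting 9 gutters of 28 leaves 1575 for 10 columns, so c = 157.5 px.
9 columns plus 8 gutters: 1417.5 + 224 = 1641.5 px.
1641.5 − 2·25 = 1591.5; ÷3 gives d = 530.5 px.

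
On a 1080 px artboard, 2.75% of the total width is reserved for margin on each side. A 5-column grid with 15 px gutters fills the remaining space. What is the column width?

Margins: 2.75% × 1080 = 29.7 px each, so content = 1080 − 59.4 = 1020.6 px.
1020.6 − 4·15 = 960.6; ÷5 gives c = 192.12 px.

192.12 px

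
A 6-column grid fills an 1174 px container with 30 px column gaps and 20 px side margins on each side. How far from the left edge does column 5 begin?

796 px

Inside the margins: 1174 − 40 = 1134 px.
6c + 5·30 = 1134 → 6c = 984 → c = 164 px.
Column 5 starts at margin + 4·(column + gutter) = 20 + 4·194 = 796 px.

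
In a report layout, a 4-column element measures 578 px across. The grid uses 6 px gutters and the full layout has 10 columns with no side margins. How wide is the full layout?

4 columns + 3 gutters: 4c + 3·6 = 578.
4c = 578 − 18 = 560, so c = 140 px.
Summing: 1400 + 54 = 1454 px.

1454 px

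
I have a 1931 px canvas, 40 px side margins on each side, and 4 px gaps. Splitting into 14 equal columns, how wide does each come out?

128.5 px

Subtract both margins: 1931 − 2·40 = 1851 px.
14c + 13·4 = 1851 → 14c = 1799 → c = 128.5 px.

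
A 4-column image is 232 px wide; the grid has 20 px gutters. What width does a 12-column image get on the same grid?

4 columns + 3 gutters: 4c + 3·20 = 232.
4c = 232 − 60 = 172, so c = 43 px.
12 columns plus 11 gutters: 516 + 220 = 736 px.

736 px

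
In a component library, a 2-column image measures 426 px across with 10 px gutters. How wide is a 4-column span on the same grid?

Subtracting 1 gutter of 10 leaves 416 for 2 columns, so c = 208 px.
Span of 4: 4·208 + 3·10 = 832 + 30 = 862 px.

862 px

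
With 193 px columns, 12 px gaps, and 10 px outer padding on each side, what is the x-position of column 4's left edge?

625 px

Column 4 starts at margin + 3·(column + gutter) = 10 + 3·205 = 625 px.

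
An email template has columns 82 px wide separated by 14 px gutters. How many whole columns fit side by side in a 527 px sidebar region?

Each extra column adds 82 + 14 = 96 px.
(527 + 14) / 96 = 5.64, so 5 columns fit.

5 columns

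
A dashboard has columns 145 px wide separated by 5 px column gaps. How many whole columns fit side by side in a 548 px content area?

3 columns

Each extra column adds 145 + 5 = 150 px.
(548 + 5) / 150 = 3.69, so 3 columns fit.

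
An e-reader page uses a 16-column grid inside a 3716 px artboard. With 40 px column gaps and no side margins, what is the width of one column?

16 columns + 15 column gaps: 16c + 15·40 = 3716.
16c = 3716 − 600 = 3116, so c = 194.75 px.

194.75 px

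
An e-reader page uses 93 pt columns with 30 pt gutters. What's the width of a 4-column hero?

4-column span = 4·93 + 3·30 = 462 pt.

462 pt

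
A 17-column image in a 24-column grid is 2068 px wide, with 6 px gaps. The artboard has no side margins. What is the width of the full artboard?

2068 − 16·6 = 1972; ÷17 gives c = 116 px.
Artboard = 24·116 + 23·6 = 2784 + 138 = 2922 px.

2922 px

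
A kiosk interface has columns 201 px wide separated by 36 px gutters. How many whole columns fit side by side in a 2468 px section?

10 columns

k columns need k·201 + (k−1)·36 = k·237 − 36.
k·237 − 36 ≤ 2468 → k ≤ 2504 / 237 ≈ 10.57, so k = 10.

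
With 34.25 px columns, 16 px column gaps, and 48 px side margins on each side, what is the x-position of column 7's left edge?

349.5 px

Before column 7: the margin + 6 columns + 6 column gaps.
Offset = 48 + 6·(34.25 + 16) = 48 + 301.5 = 349.5 px.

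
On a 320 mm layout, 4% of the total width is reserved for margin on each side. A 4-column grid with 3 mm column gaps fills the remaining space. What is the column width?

320 × (1 − 2·4%) = 320 × 92% = 294.4 mm for the columns.
294.4 − 3·3 = 285.4; ÷4 gives c = 71.35 mm.

71.35 mm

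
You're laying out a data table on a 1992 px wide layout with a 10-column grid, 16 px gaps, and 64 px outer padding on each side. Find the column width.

Subtract both margins: 1992 − 2·64 = 1864 px.
1864 − 9·16 = 1720; ÷10 gives c = 172 px.

172 px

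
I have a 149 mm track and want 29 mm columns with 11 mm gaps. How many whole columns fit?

Each extra column adds 29 + 11 = 40 mm.
(149 + 11) / 40 = 4.00, so 4 columns fit.

4 columns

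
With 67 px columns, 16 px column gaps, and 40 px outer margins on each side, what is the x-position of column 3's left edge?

Before column 3: the margin + 2 columns + 2 column gaps.
Offset = 40 + 2·(67 + 16) = 40 + 166 = 206 px.

206 px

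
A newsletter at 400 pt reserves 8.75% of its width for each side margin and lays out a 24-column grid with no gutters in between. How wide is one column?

400 × (1 − 2·8.75%) = 400 × 82.5% = 330 pt for the columns.
330 / 24 = 13.75 pt per column.

13.75 pt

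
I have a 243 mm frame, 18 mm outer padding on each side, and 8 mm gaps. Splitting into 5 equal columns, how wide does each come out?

35 mm

Subtract both margins: 243 − 2·18 = 207 mm.
5c + 4·8 = 207 → 5c = 175 → c = 35 mm.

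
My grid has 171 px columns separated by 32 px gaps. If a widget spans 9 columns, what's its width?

1795 px

Span of 9: 9·171 + 8·32 = 1539 + 256 = 1795 px.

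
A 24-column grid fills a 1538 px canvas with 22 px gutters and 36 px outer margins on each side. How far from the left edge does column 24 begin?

Inside the margins: 1538 − 72 = 1466 px.
1466 − 23·22 = 960; ÷24 gives c = 40 px.
Column 24 starts at margin + 23·(column + gutter) = 36 + 23·62 = 1462 px.

1462 px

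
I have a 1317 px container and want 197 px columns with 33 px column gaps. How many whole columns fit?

5 columns

Each extra column adds 197 + 33 = 230 px.
(1317 + 33) / 230 = 5.87, so 5 columns fit.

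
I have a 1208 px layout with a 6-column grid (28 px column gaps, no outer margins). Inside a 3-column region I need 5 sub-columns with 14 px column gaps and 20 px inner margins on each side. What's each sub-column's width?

6c + 5·28 = 1208 → 6c = 1068 → c = 178 px.
3 columns plus 2 column gaps: 534 + 56 = 590 px.
Inner content = 590 − 2·20 = 550 px.
5d + 4·14 = 550 → 5d = 494 → d = 98.8 px.

98.8 px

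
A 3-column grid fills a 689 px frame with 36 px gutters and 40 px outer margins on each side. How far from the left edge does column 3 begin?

470 px

Take off 80 px of margins, leaving 609 px.
3c + 2·36 = 609 → 3c = 537 → c = 179 px.
Column 3 starts at margin + 2·(column + gutter) = 40 + 2·215 = 470 px.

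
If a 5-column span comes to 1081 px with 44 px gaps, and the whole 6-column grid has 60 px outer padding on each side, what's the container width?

1426 px

1081 − 4·44 = 905; ÷5 gives c = 181 px.
Total width: 2·60 + 6·181 + 5·44 = 1426 px.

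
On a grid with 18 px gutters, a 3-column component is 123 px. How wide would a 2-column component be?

3 columns + 2 gutters: 3c + 2·18 = 123.
3c = 123 − 36 = 87, so c = 29 px.
2 columns plus 1 gutter: 58 + 18 = 76 px.

76 px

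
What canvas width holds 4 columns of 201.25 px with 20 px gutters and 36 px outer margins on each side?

937 px

Canvas = 2·36 + 4·201.25 + 3·20 = 72 + 805 + 60 = 937 px.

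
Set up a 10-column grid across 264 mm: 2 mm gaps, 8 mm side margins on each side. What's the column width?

23 mm

Subtract both margins: 264 − 2·8 = 248 mm.
248 − 9·2 = 230; ÷10 gives c = 23 mm.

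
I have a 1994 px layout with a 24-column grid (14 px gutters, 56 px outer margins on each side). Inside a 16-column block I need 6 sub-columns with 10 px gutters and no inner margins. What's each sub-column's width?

200 px

Subtract both margins: 1994 − 2·56 = 1882 px.
24 columns + 23 gutters: 24c + 23·14 = 1882.
24c = 1882 − 322 = 1560, so c = 65 px.
Span of 16: 16·65 + 15·14 = 1040 + 210 = 1250 px.
6 columns + 5 gutters: 6d + 5·10 = 1250.
6d = 1250 − 50 = 1200, so d = 200 px.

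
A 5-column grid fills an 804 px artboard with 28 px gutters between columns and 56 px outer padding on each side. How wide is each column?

Content width = 804 − 2·56 = 692 px.
Subtracting 4 gutters of 28 leaves 580 for 5 columns, so c = 116 px.

116 px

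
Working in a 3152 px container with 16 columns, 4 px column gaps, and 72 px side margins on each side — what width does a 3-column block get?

560.75 px

Content width = 3152 − 2·72 = 3008 px.
16 columns + 15 column gaps: 16c + 15·4 = 3008.
16c = 3008 − 60 = 2948, so c = 184.25 px.
3-column span = 3·184.25 + 2·4 = 560.75 px.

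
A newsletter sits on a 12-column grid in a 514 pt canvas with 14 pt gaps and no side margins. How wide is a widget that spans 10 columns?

Subtracting 11 gaps of 14 leaves 360 for 12 columns, so c = 30 pt.
Span of 10: 10·30 + 9·14 = 300 + 126 = 426 pt.

426 pt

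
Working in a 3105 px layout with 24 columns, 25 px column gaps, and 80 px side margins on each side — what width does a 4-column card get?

Content width = 3105 − 2·80 = 2945 px.
2945 − 23·25 = 2370; ÷24 gives c = 98.75 px.
4-column span = 4·98.75 + 3·25 = 470 px.

470 px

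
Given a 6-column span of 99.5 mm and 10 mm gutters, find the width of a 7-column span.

6 columns + 5 gutters: 6c + 5·10 = 99.5.
6c = 99.5 − 50 = 49.5, so c = 8.25 mm.
7 columns plus 6 gutters: 57.75 + 60 = 117.75 mm.

117.75 mm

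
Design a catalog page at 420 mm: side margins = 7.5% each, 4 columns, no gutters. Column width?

89.25 mm

Margins: 7.5% × 420 = 31.5 mm each, so content = 420 − 63 = 357 mm.
With no gutters, each column is 357/4 = 89.25 mm.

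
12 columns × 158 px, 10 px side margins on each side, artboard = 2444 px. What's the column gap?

Inside the margins: 2444 − 20 = 2424 px.
12 columns take 12·158 = 1896 px; remaining 528 splits into 11 column gaps.
g = 528 / 11 = 48 px.

48 px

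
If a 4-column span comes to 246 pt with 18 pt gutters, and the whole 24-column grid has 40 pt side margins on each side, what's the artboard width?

1646 pt

Subtracting 3 gutters of 18 leaves 192 for 4 columns, so c = 48 pt.
Total width: 2·40 + 24·48 + 23·18 = 1646 pt.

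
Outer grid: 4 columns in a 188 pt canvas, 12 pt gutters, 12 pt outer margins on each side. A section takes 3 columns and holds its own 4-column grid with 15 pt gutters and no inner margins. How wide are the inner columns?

Take off 24 pt of margins, leaving 164 pt.
Subtracting 3 gutters of 12 leaves 128 for 4 columns, so c = 32 pt.
Span of 3: 3·32 + 2·12 = 96 + 24 = 120 pt.
4d + 3·15 = 120 → 4d = 75 → d = 18.75 pt.

18.75 pt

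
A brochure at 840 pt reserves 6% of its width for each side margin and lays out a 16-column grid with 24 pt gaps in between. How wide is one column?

23.7 pt

Each margin = 6% of 840 = 50.4 pt; content = 840 − 2·50.4 = 739.2 pt.
Subtracting 15 gaps of 24 leaves 379.2 for 16 columns, so c = 23.7 pt.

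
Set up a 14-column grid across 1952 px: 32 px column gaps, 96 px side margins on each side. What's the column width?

Take off 192 px of margins, leaving 1760 px.
14 columns + 13 column gaps: 14c + 13·32 = 1760.
14c = 1760 − 416 = 1344, so c = 96 px.

96 px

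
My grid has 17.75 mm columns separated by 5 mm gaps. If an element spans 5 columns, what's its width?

Span of 5: 5·17.75 + 4·5 = 88.75 + 20 = 108.75 mm.

108.75 mm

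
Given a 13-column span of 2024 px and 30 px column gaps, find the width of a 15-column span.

2340 px

Subtracting 12 column gaps of 30 leaves 1664 for 13 columns, so c = 128 px.
15 columns plus 14 column gaps: 1920 + 420 = 2340 px.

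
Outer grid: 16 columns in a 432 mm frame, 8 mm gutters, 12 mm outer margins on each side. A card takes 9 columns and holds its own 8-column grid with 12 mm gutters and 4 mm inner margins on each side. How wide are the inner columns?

16.75 mm

Outer content = 432 − 2·12 = 408 mm.
16 columns + 15 gutters: 16c + 15·8 = 408.
16c = 408 − 120 = 288, so c = 18 mm.
Span of 9: 9·18 + 8·8 = 162 + 64 = 226 mm.
Inner content = 226 − 2·4 = 218 mm.
8d + 7·12 = 218 → 8d = 134 → d = 16.75 mm.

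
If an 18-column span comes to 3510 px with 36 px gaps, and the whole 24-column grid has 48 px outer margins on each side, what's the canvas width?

4788 px

18 columns + 17 gaps: 18c + 17·36 = 3510.
18c = 3510 − 612 = 2898, so c = 161 px.
Adding margins, columns and gutters: 96 + 3864 + 828 = 4788 px.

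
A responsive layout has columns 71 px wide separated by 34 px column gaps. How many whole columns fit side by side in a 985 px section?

9 columns

Each extra column adds 71 + 34 = 105 px.
(985 + 34) / 105 = 9.70, so 9 columns fit.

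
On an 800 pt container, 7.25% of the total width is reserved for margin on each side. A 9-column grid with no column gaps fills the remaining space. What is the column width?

Each margin = 7.25% of 800 = 58 pt; content = 800 − 2·58 = 684 pt.
9c = 684 → c = 76 pt.

76 pt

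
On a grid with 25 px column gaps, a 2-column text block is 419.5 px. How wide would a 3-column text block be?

641.75 px

Subtracting 1 column gap of 25 leaves 394.5 for 2 columns, so c = 197.25 px.
Span of 3: 3·197.25 + 2·25 = 591.75 + 50 = 641.75 px.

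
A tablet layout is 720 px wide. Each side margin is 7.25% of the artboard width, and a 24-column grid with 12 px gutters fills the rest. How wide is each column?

Margins: 7.25% × 720 = 52.2 px each, so content = 720 − 104.4 = 615.6 px.
Subtracting 23 gutters of 12 leaves 339.6 for 24 columns, so c = 14.15 px.

14.15 px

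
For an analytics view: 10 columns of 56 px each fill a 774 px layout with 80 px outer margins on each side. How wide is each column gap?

Subtract both margins: 774 − 2·80 = 614 px.
10 columns take 10·56 = 560 px; remaining 54 splits into 9 column gaps.
g = 54 / 9 = 6 px.

6 px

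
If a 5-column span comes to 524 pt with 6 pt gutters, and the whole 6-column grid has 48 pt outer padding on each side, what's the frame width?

5 columns + 4 gutters: 5c + 4·6 = 524.
5c = 524 − 24 = 500, so c = 100 pt.
Total width: 2·48 + 6·100 + 5·6 = 726 pt.

726 pt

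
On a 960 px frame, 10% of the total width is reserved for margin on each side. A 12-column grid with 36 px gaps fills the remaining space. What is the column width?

31 px

Each margin = 10% of 960 = 96 px; content = 960 − 2·96 = 768 px.
Subtracting 11 gaps of 36 leaves 372 for 12 columns, so c = 31 px.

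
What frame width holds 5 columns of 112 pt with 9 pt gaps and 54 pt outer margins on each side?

Frame = 2·54 + 5·112 + 4·9 = 108 + 560 + 36 = 704 pt.

704 pt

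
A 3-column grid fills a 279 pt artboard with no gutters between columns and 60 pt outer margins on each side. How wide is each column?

53 pt

Subtract both margins: 279 − 2·60 = 159 pt.
With no gutters, each column is 159/3 = 53 pt.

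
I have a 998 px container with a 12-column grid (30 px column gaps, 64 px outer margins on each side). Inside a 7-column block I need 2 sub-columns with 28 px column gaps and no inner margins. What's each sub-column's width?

233.5 px

Inside the margins: 998 − 128 = 870 px.
870 − 11·30 = 540; ÷12 gives c = 45 px.
7-column span = 7·45 + 6·30 = 495 px.
Subtracting 1 column gap of 28 leaves 467 for 2 columns, so d = 233.5 px.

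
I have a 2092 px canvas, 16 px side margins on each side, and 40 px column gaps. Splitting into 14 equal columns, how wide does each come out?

Content width = 2092 − 2·16 = 2060 px.
14 columns + 13 column gaps: 14c + 13·40 = 2060.
14c = 2060 − 520 = 1540, so c = 110 px.

110 px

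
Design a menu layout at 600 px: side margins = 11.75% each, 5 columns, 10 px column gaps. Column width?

83.8 px

Margins: 11.75% × 600 = 70.5 px each, so content = 600 − 141 = 459 px.
5 columns + 4 column gaps: 5c + 4·10 = 459.
5c = 459 − 40 = 419, so c = 83.8 px.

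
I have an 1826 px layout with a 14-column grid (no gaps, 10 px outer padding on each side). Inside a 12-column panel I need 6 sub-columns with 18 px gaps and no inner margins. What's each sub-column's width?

243 px

Subtract both margins: 1826 − 2·10 = 1806 px.
1806 / 14 = 129 px per column.
With no gaps, 12 columns span 12·129 = 1548 px.
6 columns + 5 gaps: 6d + 5·18 = 1548.
6d = 1548 − 90 = 1458, so d = 243 px.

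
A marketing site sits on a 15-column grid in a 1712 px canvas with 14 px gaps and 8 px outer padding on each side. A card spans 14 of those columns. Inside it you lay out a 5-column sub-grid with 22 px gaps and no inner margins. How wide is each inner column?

298.8 px

Inside the margins: 1712 − 16 = 1696 px.
Subtracting 14 gaps of 14 leaves 1500 for 15 columns, so c = 100 px.
Span of 14: 14·100 + 13·14 = 1400 + 182 = 1582 px.
Subtracting 4 gaps of 22 leaves 1494 for 5 columns, so d = 298.8 px.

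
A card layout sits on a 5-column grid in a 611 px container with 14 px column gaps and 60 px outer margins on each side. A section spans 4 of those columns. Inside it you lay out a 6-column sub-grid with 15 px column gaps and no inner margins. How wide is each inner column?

52.5 px

Take off 120 px of margins, leaving 491 px.
5c + 4·14 = 491 → 5c = 435 → c = 87 px.
Span of 4: 4·87 + 3·14 = 348 + 42 = 390 px.
6 columns + 5 column gaps: 6d + 5·15 = 390.
6d = 390 − 75 = 315, so d = 52.5 px.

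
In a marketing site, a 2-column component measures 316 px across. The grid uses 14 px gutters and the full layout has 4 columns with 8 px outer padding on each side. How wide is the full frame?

662 px

2c + 1·14 = 316 → 2c = 302 → c = 151 px.
Frame = 2·8 + 4·151 + 3·14 = 16 + 604 + 42 = 662 px.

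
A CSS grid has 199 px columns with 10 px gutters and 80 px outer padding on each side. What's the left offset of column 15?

Before column 15: the margin + 14 columns + 14 gutters.
Offset = 80 + 14·(199 + 10) = 80 + 2926 = 3006 px.

3006 px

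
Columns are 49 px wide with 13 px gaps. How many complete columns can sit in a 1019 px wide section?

16 columns

16 columns: 16·49 + 15·13 = 979 px ≤ 1019.
17 columns: 1041 px > 1019. So 16.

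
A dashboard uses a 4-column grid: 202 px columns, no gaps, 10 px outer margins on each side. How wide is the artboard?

828 px

Total width: 2·10 + 4·202 = 828 px.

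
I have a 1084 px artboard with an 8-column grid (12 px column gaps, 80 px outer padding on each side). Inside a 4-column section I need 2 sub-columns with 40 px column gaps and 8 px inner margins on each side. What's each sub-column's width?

Outer content = 1084 − 2·80 = 924 px.
Subtracting 7 column gaps of 12 leaves 840 for 8 columns, so c = 105 px.
4-column span = 4·105 + 3·12 = 456 px.
Inner content = 456 − 2·8 = 440 px.
2 columns + 1 column gap: 2d + 1·40 = 440.
2d = 440 − 40 = 400, so d = 200 px.

200 px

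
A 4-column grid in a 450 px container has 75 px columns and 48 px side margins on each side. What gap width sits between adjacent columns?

Take off 96 px of margins, leaving 354 px.
4·75 + 3g = 354 → 3g = 54 → g = 18 px.

18 px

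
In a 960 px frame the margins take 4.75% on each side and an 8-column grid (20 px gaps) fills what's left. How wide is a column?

91.1 px

960 × (1 − 2·4.75%) = 960 × 90.5% = 868.8 px for the columns.
Subtracting 7 gaps of 20 leaves 728.8 for 8 columns, so c = 91.1 px.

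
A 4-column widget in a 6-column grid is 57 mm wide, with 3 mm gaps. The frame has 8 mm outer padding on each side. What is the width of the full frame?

4 columns + 3 gaps: 4c + 3·3 = 57.
4c = 57 − 9 = 48, so c = 12 mm.
Adding margins, columns and gutters: 16 + 72 + 15 = 103 mm.

103 mm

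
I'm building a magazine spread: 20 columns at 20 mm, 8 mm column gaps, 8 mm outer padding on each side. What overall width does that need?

Adding margins, columns and gutters: 16 + 400 + 152 = 568 mm.

568 mm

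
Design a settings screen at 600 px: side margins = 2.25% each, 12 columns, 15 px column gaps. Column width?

Margins: 2.25% × 600 = 13.5 px each, so content = 600 − 27 = 573 px.
573 − 11·15 = 408; ÷12 gives c = 34 px.

34 px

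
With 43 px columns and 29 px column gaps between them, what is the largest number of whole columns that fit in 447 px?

Each extra column adds 43 + 29 = 72 px.
(447 + 29) / 72 = 6.61, so 6 columns fit.

6 columns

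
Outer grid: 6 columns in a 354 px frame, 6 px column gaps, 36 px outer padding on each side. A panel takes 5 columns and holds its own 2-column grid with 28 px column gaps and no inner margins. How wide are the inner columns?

103 px

Inside the margins: 354 − 72 = 282 px.
6c + 5·6 = 282 → 6c = 252 → c = 42 px.
Span of 5: 5·42 + 4·6 = 210 + 24 = 234 px.
2d + 1·28 = 234 → 2d = 206 → d = 103 px.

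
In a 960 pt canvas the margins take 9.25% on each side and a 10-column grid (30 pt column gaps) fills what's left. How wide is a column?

Each margin = 9.25% of 960 = 88.8 pt; content = 960 − 2·88.8 = 782.4 pt.
Subtracting 9 column gaps of 30 leaves 512.4 for 10 columns, so c = 51.24 pt.

51.24 pt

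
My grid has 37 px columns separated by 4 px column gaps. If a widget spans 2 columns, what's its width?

78 px

Span of 2: 2·37 + 1·4 = 74 + 4 = 78 px.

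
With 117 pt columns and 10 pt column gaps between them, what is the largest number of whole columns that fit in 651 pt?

5 columns: 5·117 + 4·10 = 625 pt ≤ 651.
6 columns: 752 pt > 651. So 5.

5 columns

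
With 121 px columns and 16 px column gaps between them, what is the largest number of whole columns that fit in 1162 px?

k columns need k·121 + (k−1)·16 = k·137 − 16.
k·137 − 16 ≤ 1162 → k ≤ 1178 / 137 ≈ 8.60, so k = 8.

8 columns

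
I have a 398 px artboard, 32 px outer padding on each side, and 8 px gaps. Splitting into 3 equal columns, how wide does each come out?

Take off 64 px of margins, leaving 334 px.
3 columns + 2 gaps: 3c + 2·8 = 334.
3c = 334 − 16 = 318, so c = 106 px.

106 px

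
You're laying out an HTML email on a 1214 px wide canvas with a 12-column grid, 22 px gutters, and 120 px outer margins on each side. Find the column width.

Subtract both margins: 1214 − 2·120 = 974 px.
974 − 11·22 = 732; ÷12 gives c = 61 px.

61 px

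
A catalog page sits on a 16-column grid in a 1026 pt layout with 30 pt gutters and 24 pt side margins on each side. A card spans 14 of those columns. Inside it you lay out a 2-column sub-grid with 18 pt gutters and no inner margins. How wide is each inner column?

Outer content = 1026 − 2·24 = 978 pt.
16 columns + 15 gutters: 16c + 15·30 = 978.
16c = 978 − 450 = 528, so c = 33 pt.
Span of 14: 14·33 + 13·30 = 462 + 390 = 852 pt.
2 columns + 1 gutter: 2d + 1·18 = 852.
2d = 852 − 18 = 834, so d = 417 pt.

417 pt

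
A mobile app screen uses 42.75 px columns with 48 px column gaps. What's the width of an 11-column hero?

950.25 px

11-column span = 11·42.75 + 10·48 = 950.25 px.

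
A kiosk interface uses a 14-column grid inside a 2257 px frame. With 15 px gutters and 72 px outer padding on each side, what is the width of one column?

Content width = 2257 − 2·72 = 2113 px.
Subtracting 13 gutters of 15 leaves 1918 for 14 columns, so c = 137 px.

137 px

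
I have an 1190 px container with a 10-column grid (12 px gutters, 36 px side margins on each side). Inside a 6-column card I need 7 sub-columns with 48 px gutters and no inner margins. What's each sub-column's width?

Inside the margins: 1190 − 72 = 1118 px.
Subtracting 9 gutters of 12 leaves 1010 for 10 columns, so c = 101 px.
6 columns plus 5 gutters: 606 + 60 = 666 px.
7d + 6·48 = 666 → 7d = 378 → d = 54 px.

54 px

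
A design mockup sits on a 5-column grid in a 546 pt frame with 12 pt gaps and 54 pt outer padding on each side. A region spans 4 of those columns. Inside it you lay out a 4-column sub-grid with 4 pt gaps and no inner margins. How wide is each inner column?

84 pt

Inside the margins: 546 − 108 = 438 pt.
438 − 4·12 = 390; ÷5 gives c = 78 pt.
Span of 4: 4·78 + 3·12 = 312 + 36 = 348 pt.
4 columns + 3 gaps: 4d + 3·4 = 348.
4d = 348 − 12 = 336, so d = 84 pt.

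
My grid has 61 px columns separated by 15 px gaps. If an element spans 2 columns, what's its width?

137 px

2-column span = 2·61 + 1·15 = 137 px.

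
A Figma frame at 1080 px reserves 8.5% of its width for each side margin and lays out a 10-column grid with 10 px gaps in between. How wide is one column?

Each margin = 8.5% of 1080 = 91.8 px; content = 1080 − 2·91.8 = 896.4 px.
10 columns + 9 gaps: 10c + 9·10 = 896.4.
10c = 896.4 − 90 = 806.4, so c = 80.64 px.

80.64 px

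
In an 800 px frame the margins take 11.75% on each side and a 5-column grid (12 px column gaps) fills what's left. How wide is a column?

112.8 px

Each margin = 11.75% of 800 = 94 px; content = 800 − 2·94 = 612 px.
612 − 4·12 = 564; ÷5 gives c = 112.8 px.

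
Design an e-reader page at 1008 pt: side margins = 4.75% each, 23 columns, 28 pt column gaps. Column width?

Margins: 4.75% × 1008 = 47.88 pt each, so content = 1008 − 95.76 = 912.24 pt.
23 columns + 22 column gaps: 23c + 22·28 = 912.24.
23c = 912.24 − 616 = 296.24, so c = 12.88 pt.

12.88 pt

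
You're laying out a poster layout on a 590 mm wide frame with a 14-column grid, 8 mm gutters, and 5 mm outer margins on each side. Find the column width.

34 mm

Subtract both margins: 590 − 2·5 = 580 mm.
Subtracting 13 gutters of 8 leaves 476 for 14 columns, so c = 34 mm.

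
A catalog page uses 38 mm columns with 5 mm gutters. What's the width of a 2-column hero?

2-column span = 2·38 + 1·5 = 81 mm.

81 mm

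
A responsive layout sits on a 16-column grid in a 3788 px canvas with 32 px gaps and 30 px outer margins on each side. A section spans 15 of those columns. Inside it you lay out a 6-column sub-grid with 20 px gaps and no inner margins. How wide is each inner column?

Subtract both margins: 3788 − 2·30 = 3728 px.
3728 − 15·32 = 3248; ÷16 gives c = 203 px.
15-column span = 15·203 + 14·32 = 3493 px.
3493 − 5·20 = 3393; ÷6 gives d = 565.5 px.

565.5 px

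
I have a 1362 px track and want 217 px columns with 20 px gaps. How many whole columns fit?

5 columns

Each extra column adds 217 + 20 = 237 px.
(1362 + 20) / 237 = 5.83, so 5 columns fit.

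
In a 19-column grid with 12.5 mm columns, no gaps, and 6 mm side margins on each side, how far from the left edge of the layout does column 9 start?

Before column 9: the margin + 8 columns + 8 gaps.
Offset = 6 + 8·(12.5 + 0) = 6 + 100 = 106 mm.

106 mm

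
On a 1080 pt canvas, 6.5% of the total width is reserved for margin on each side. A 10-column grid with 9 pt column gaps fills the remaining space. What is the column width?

Margins: 6.5% × 1080 = 70.2 pt each, so content = 1080 − 140.4 = 939.6 pt.
Subtracting 9 column gaps of 9 leaves 858.6 for 10 columns, so c = 85.86 pt.

85.86 pt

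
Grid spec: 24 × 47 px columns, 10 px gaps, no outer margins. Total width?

1358 px

Summing: 1128 + 230 = 1358 px.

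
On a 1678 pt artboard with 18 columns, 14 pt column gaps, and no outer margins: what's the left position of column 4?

282 pt

18c + 17·14 = 1678 → 18c = 1440 → c = 80 pt.
Each column+gutter stride is 94 pt; with no margin, 3 of them is 282 pt.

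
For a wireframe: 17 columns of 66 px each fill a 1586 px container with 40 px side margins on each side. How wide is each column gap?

24 px

Inside the margins: 1586 − 80 = 1506 px.
17 columns take 17·66 = 1122 px; remaining 384 splits into 16 column gaps.
g = 384 / 16 = 24 px.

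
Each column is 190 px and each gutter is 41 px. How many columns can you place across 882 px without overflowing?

Each extra column adds 190 + 41 = 231 px.
(882 + 41) / 231 = 4.00, so 3 columns fit.

3 columns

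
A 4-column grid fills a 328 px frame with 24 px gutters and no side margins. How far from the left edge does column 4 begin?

264 px

4 columns + 3 gutters: 4c + 3·24 = 328.
4c = 328 − 72 = 256, so c = 64 px.
Each column+gutter stride is 88 px; with no margin, 3 of them is 264 px.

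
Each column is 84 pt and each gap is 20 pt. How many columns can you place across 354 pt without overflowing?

3 columns

k columns need k·84 + (k−1)·20 = k·104 − 20.
k·104 − 20 ≤ 354 → k ≤ 374 / 104 ≈ 3.60, so k = 3.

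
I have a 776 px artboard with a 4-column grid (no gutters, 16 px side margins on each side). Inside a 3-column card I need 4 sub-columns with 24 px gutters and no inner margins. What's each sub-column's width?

121.5 px

Subtract both margins: 776 − 2·16 = 744 px.
744 / 4 = 186 px per column.
With no gutters, 3 columns span 3·186 = 558 px.
4d + 3·24 = 558 → 4d = 486 → d = 121.5 px.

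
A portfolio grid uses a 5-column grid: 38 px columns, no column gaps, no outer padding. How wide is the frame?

190 px

Summing: 190 = 190 px.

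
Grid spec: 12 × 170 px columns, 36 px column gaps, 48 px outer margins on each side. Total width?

2532 px

Canvas = 2·48 + 12·170 + 11·36 = 96 + 2040 + 396 = 2532 px.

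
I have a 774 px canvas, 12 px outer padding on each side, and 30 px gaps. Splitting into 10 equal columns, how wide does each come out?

Take off 24 px of margins, leaving 750 px.
10 columns + 9 gaps: 10c + 9·30 = 750.
10c = 750 − 270 = 480, so c = 48 px.

48 px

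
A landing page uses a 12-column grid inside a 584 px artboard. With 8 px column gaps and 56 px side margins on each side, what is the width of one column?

32 px

Take off 112 px of margins, leaving 472 px.
Subtracting 11 column gaps of 8 leaves 384 for 12 columns, so c = 32 px.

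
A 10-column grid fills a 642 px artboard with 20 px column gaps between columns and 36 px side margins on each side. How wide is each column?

39 px

Subtract both margins: 642 − 2·36 = 570 px.
570 − 9·20 = 390; ÷10 gives c = 39 px.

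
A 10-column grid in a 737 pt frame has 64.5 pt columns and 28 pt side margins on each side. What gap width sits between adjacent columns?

Inside the margins: 737 − 56 = 681 pt.
Columns use 645 pt, leaving 36 pt across 9 gaps = 4 pt each.

4 pt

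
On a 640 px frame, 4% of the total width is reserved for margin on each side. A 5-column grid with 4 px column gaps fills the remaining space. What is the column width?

Each margin = 4% of 640 = 25.6 px; content = 640 − 2·25.6 = 588.8 px.
Subtracting 4 column gaps of 4 leaves 572.8 for 5 columns, so c = 114.56 px.

114.56 px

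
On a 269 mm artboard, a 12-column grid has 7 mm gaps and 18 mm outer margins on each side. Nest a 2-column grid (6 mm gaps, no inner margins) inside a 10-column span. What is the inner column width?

93.5 mm

Subtract both margins: 269 − 2·18 = 233 mm.
12c + 11·7 = 233 → 12c = 156 → c = 13 mm.
Span of 10: 10·13 + 9·7 = 130 + 63 = 193 mm.
193 − 1·6 = 187; ÷2 gives d = 93.5 mm.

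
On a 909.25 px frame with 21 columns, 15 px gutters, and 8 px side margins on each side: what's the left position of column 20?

829.75 px

Take off 16 px of margins, leaving 893.25 px.
21 columns + 20 gutters: 21c + 20·15 = 893.25.
21c = 893.25 − 300 = 593.25, so c = 28.25 px.
Before column 20: the margin + 19 columns + 19 gutters.
Offset = 8 + 19·(28.25 + 15) = 8 + 821.75 = 829.75 px.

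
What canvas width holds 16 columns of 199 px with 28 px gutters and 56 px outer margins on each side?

Canvas = 2·56 + 16·199 + 15·28 = 112 + 3184 + 420 = 3716 px.

3716 px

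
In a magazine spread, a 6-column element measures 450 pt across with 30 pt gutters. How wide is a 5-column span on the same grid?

370 pt

Subtracting 5 gutters of 30 leaves 300 for 6 columns, so c = 50 pt.
5-column span = 5·50 + 4·30 = 370 pt.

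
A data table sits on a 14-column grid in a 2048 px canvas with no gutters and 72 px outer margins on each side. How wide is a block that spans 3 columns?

Subtract both margins: 2048 − 2·72 = 1904 px.
14c = 1904 → c = 136 px.
With no gutters, 3 columns span 3·136 = 408 px.

408 px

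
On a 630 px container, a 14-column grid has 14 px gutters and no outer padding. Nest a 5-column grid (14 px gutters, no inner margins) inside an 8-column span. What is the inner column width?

59.6 px

630 − 13·14 = 448; ÷14 gives c = 32 px.
Span of 8: 8·32 + 7·14 = 256 + 98 = 354 px.
354 − 4·14 = 298; ÷5 gives d = 59.6 px.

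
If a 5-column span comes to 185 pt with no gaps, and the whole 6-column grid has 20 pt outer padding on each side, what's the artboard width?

With no gaps, each column is 185/5 = 37 pt.
Artboard = 2·20 + 6·37 = 40 + 222 = 262 pt.

262 pt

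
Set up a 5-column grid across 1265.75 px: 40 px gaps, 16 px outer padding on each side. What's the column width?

214.75 px

Subtract both margins: 1265.75 − 2·16 = 1233.75 px.
Subtracting 4 gaps of 40 leaves 1073.75 for 5 columns, so c = 214.75 px.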